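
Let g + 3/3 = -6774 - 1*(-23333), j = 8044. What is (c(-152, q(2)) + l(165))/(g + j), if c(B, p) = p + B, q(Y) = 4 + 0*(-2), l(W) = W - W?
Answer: -74/12301 ≈ -0.0060158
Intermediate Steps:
l(W) = 0
g = 16558 (g = -1 + (-6774 - 1*(-23333)) = -1 + (-6774 + 23333) = -1 + 16559 = 16558)
q(Y) = 4 (q(Y) = 4 + 0 = 4)
c(B, p) = B + p
(c(-152, q(2)) + l(165))/(g + j) = ((-152 + 4) + 0)/(16558 + 8044) = (-148 + 0)/24602 = -148*1/24602 = -74/12301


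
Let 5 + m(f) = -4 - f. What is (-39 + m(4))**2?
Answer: 2704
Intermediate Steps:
m(f) = -9 - f (m(f) = -5 + (-4 - f) = -9 - f)
(-39 + m(4))**2 = (-39 + (-9 - 1*4))**2 = (-39 + (-9 - 4))**2 = (-39 - 13)**2 = (-52)**2 = 2704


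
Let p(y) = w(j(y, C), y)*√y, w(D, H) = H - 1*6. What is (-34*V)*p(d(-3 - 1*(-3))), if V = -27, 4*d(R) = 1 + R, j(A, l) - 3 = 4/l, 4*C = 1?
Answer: -10557/4 ≈ -2639.3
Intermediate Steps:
C = ¼ (C = (¼)*1 = ¼ ≈ 0.25000)
j(A, l) = 3 + 4/l
w(D, H) = -6 + H (w(D, H) = H - 6 = -6 + H)
d(R) = ¼ + R/4 (d(R) = (1 + R)/4 = ¼ + R/4)
p(y) = √y*(-6 + y) (p(y) = (-6 + y)*√y = √y*(-6 + y))
(-34*V)*p(d(-3 - 1*(-3))) = (-34*(-27))*(√(¼ + (-3 - 1*(-3))/4)*(-6 + (¼ + (-3 - 1*(-3))/4))) = 918*(√(¼ + (-3 + 3)/4)*(-6 + (¼ + (-3 + 3)/4))) = 918*(√(¼ + (¼)*0)*(-6 + (¼ + (¼)*0))) = 918*(√(¼ + 0)*(-6 + (¼ + 0))) = 918*(√(¼)*(-6 + ¼)) = 918*((½)*(-23/4)) = 918*(-23/8) = -10557/4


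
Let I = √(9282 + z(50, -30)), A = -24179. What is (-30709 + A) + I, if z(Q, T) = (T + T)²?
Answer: -54888 + √12882 ≈ -54775.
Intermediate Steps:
z(Q, T) = 4*T² (z(Q, T) = (2*T)² = 4*T²)
I = √12882 (I = √(9282 + 4*(-30)²) = √(9282 + 4*900) = √(9282 + 3600) = √12882 ≈ 113.50)
(-30709 + A) + I = (-30709 - 24179) + √12882 = -54888 + √12882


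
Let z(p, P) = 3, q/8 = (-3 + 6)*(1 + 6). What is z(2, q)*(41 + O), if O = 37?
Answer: 234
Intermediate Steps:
q = 168 (q = 8*((-3 + 6)*(1 + 6)) = 8*(3*7) = 8*21 = 168)
z(2, q)*(41 + O) = 3*(41 + 37) = 3*78 = 234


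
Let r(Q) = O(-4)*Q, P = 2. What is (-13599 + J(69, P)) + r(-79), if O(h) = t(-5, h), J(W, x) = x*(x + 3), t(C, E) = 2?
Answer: -13747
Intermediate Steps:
J(W, x) = x*(3 + x)
O(h) = 2
r(Q) = 2*Q
(-13599 + J(69, P)) + r(-79) = (-13599 + 2*(3 + 2)) + 2*(-79) = (-13599 + 2*5) - 158 = (-13599 + 10) - 158 = -13589 - 158 = -13747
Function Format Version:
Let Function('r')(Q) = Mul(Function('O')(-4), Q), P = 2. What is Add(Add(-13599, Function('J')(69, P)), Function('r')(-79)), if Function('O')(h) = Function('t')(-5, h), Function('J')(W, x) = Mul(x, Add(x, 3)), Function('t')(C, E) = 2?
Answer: -13747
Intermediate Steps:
Function('J')(W, x) = Mul(x, Add(3, x))
Function('O')(h) = 2
Function('r')(Q) = Mul(2, Q)
Add(Add(-13599, Function('J')(69, P)), Function('r')(-79)) = Add(Add(-13599, Mul(2, Add(3, 2))), Mul(2, -79)) = Add(Add(-13599, Mul(2, 5)), -158) = Add(Add(-13599, 10), -158) = Add(-13589, -158) = -13747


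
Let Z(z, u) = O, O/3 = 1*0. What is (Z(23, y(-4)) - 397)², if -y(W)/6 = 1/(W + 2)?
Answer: 157609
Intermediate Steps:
O = 0 (O = 3*(1*0) = 3*0 = 0)
y(W) = -6/(2 + W) (y(W) = -6/(W + 2) = -6/(2 + W))
Z(z, u) = 0
(Z(23, y(-4)) - 397)² = (0 - 397)² = (-397)² = 157609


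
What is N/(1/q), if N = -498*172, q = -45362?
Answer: 3885527472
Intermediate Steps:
N = -85656
N/(1/q) = -85656/(1/(-45362)) = -85656/(-1/45362) = -85656*(-45362) = 3885527472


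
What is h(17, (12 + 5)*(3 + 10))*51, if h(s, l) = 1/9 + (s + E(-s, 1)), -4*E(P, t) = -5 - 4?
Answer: 11849/12 ≈ 987.42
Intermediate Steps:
E(P, t) = 9/4 (E(P, t) = -(-5 - 4)/4 = -¼*(-9) = 9/4)
h(s, l) = 85/36 + s (h(s, l) = 1/9 + (s + 9/4) = ⅑ + (9/4 + s) = 85/36 + s)
h(17, (12 + 5)*(3 + 10))*51 = (85/36 + 17)*51 = (697/36)*51 = 11849/12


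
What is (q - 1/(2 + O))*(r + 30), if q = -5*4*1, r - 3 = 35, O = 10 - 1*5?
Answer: -9588/7 ≈ -1369.7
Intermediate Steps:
O = 5 (O = 10 - 5 = 5)
r = 38 (r = 3 + 35 = 38)
q = -20 (q = -20*1 = -20)
(q - 1/(2 + O))*(r + 30) = (-20 - 1/(2 + 5))*(38 + 30) = (-20 - 1/7)*68 = (-20 - 1*⅐)*68 = (-20 - ⅐)*68 = -141/7*68 = -9588/7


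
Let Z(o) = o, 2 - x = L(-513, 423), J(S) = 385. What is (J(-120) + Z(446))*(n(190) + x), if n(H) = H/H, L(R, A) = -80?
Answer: 68973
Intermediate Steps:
n(H) = 1
x = 82 (x = 2 - 1*(-80) = 2 + 80 = 82)
(J(-120) + Z(446))*(n(190) + x) = (385 + 446)*(1 + 82) = 831*83 = 68973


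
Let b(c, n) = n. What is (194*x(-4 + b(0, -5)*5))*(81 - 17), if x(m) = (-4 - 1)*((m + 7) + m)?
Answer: 3166080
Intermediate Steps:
x(m) = -35 - 10*m (x(m) = -5*((7 + m) + m) = -5*(7 + 2*m) = -35 - 10*m)
(194*x(-4 + b(0, -5)*5))*(81 - 17) = (194*(-35 - 10*(-4 - 5*5)))*(81 - 17) = (194*(-35 - 10*(-4 - 25)))*64 = (194*(-35 - 10*(-29)))*64 = (194*(-35 + 290))*64 = (194*255)*64 = 49470*64 = 3166080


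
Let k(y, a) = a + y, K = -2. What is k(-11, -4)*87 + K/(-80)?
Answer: -52199/40 ≈ -1305.0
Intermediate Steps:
k(-11, -4)*87 + K/(-80) = (-4 - 11)*87 - 2/(-80) = -15*87 - 2*(-1/80) = -1305 + 1/40 = -52199/40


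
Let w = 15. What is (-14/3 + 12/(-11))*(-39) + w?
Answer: 2635/11 ≈ 239.55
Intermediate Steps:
(-14/3 + 12/(-11))*(-39) + w = (-14/3 + 12/(-11))*(-39) + 15 = (-14*1/3 + 12*(-1/11))*(-39) + 15 = (-14/3 - 12/11)*(-39) + 15 = -190/33*(-39) + 15 = 2470/11 + 15 = 2635/11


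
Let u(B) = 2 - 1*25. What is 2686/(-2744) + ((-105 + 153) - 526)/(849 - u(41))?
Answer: -57091/37387 ≈ -1.5270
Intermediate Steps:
u(B) = -23 (u(B) = 2 - 25 = -23)
2686/(-2744) + ((-105 + 153) - 526)/(849 - u(41)) = 2686/(-2744) + ((-105 + 153) - 526)/(849 - 1*(-23)) = 2686*(-1/2744) + (48 - 526)/(849 + 23) = -1343/1372 - 478/872 = -1343/1372 - 478*1/872 = -1343/1372 - 239/436 = -57091/37387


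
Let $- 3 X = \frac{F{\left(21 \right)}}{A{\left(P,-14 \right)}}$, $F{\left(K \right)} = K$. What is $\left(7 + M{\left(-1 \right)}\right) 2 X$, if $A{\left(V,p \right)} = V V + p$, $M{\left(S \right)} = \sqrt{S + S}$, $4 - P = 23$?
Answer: $- \frac{98}{347} - \frac{14 i \sqrt{2}}{347} \approx -0.28242 - 0.057058 i$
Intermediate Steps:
$P = -19$ ($P = 4 - 23 = -19$)
$M{\left(S \right)} = \sqrt{2} \sqrt{S}$ ($M{\left(S \right)} = \sqrt{2 S} = \sqrt{2} \sqrt{S}$)
$A{\left(V,p \right)} = p + V^{2}$ ($A{\left(V,p \right)} = V^{2} + p = p + V^{2}$)
$X = - \frac{7}{347}$ ($X = - \frac{21 \frac{1}{-14 + \left(-19\right)^{2}}}{3} = - \frac{21 \frac{1}{-14 + 361}}{3} = - \frac{21 \cdot \frac{1}{347}}{3} = \left(- \frac{1}{3}\right) \frac{21}{347} = - \frac{7}{347} \approx -0.020173$)
$\left(7 + M{\left(-1 \right)}\right) 2 X = \left(7 + \sqrt{2} \sqrt{-1}\right) 2 \left(- \frac{7}{347}\right) = \left(7 + \sqrt{2} i\right) 2 \left(- \frac{7}{347}\right) = \left(7 + i \sqrt{2}\right) 2 \left(- \frac{7}{347}\right) = \left(14 + 2 i \sqrt{2}\right) \left(- \frac{7}{347}\right) = - \frac{98}{347} - \frac{14 i \sqrt{2}}{347}$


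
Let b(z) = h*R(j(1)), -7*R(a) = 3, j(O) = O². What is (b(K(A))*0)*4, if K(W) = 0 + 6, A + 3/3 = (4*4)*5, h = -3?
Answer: 0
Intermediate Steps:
R(a) = -3/7 (R(a) = -⅐*3 = -3/7)
A = 79 (A = -1 + (4*4)*5 = -1 + 16*5 = -1 + 80 = 79)
K(W) = 6
b(z) = 9/7 (b(z) = -3*(-3/7) = 9/7)
(b(K(A))*0)*4 = ((9/7)*0)*4 = 0*4 = 0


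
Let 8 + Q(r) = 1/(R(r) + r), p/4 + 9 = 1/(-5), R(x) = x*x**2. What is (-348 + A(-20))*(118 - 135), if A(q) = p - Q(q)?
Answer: 10274579/1604 ≈ 6405.6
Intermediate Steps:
R(x) = x**3
p = -184/5 (p = -36 + 4/(-5) = -36 + 4*(-1/5) = -36 - 4/5 = -184/5 ≈ -36.800)
Q(r) = -8 + 1/(r + r**3) (Q(r) = -8 + 1/(r**3 + r) = -8 + 1/(r + r**3))
A(q) = -184/5 - (1 - 8*q - 8*q**3)/(q + q**3)
(-348 + A(-20))*(118 - 135) = (-348 + (1/5)*(-5 - 144*(-20) - 144*(-20)**3)/(-20*(1 + (-20)**2)))*(118 - 135) = (-348 + (1/5)*(-1/20)*(-5 + 2880 - 144*(-8000))/(1 + 400))*(-17) = (-348 + (1/5)*(-1/20)*(-5 + 2880 + 1152000)/401)*(-17) = (-348 + (1/5)*(-1/20)*(1/401)*1154875)*(-17) = (-348 - 46195/1604)*(-17) = -604387/1604*(-17) = 10274579/1604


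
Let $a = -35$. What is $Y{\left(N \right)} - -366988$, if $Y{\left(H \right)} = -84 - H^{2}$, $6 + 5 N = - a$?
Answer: $\frac{9171759}{25} \approx 3.6687 \cdot 10^{5}$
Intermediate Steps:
$N = \frac{29}{5}$ ($N = - \frac{6}{5} + \frac{\left(-1\right) \left(-35\right)}{5} = - \frac{6}{5} + \frac{1}{5} \cdot 35 = - \frac{6}{5} + 7 = \frac{29}{5} \approx 5.8$)
$Y{\left(N \right)} - -366988 = \left(-84 - \left(\frac{29}{5}\right)^{2}\right) - -366988 = \left(-84 - \frac{841}{25}\right) + 366988 = - \frac{2941}{25} + 366988 = \frac{9171759}{25}$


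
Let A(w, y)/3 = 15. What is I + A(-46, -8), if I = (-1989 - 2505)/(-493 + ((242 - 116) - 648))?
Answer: 7167/145 ≈ 49.428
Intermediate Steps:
A(w, y) = 45 (A(w, y) = 3*15 = 45)
I = 642/145 (I = -4494/(-493 + (126 - 648)) = -4494/(-493 - 522) = -4494/(-1015) = -4494*(-1/1015) = 642/145 ≈ 4.4276)
I + A(-46, -8) = 642/145 + 45 = 7167/145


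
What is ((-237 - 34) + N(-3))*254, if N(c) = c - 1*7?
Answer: -71374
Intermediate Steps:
N(c) = -7 + c (N(c) = c - 7 = -7 + c)
((-237 - 34) + N(-3))*254 = ((-237 - 34) + (-7 - 3))*254 = (-271 - 10)*254 = -281*254 = -71374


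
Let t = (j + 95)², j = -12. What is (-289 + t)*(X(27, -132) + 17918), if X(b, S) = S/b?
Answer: 354679600/3 ≈ 1.1823e+8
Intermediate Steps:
t = 6889 (t = (-12 + 95)² = 83² = 6889)
(-289 + t)*(X(27, -132) + 17918) = (-289 + 6889)*(-132/27 + 17918) = 6600*(-132*1/27 + 17918) = 6600*(-44/9 + 17918) = 6600*(161218/9) = 354679600/3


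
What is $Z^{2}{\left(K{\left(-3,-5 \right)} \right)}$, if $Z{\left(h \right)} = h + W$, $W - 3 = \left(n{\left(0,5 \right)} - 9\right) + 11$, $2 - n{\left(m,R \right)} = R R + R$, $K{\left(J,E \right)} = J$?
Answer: $676$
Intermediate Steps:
$n{\left(m,R \right)} = 2 - R - R^{2}$ ($n{\left(m,R \right)} = 2 - \left(R R + R\right) = 2 - \left(R^{2} + R\right) = 2 - \left(R + R^{2}\right) = 2 - R - R^{2}$)
$W = -23$ ($W = 3 + \left(\left(\left(2 - 5 - 5^{2}\right) - 9\right) + 11\right) = 3 + \left(\left(\left(2 - 5 - 25\right) - 9\right) + 11\right) = 3 + \left(\left(-28 - 9\right) + 11\right) = 3 + \left(-37 + 11\right) = 3 - 26 = -23$)
$Z{\left(h \right)} = -23 + h$ ($Z{\left(h \right)} = h - 23 = -23 + h$)
$Z^{2}{\left(K{\left(-3,-5 \right)} \right)} = \left(-23 - 3\right)^{2} = \left(-26\right)^{2} = 676$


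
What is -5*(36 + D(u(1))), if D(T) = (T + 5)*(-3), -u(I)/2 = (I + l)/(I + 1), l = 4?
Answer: -180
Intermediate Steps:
u(I) = -2*(4 + I)/(1 + I) (u(I) = -2*(I + 4)/(I + 1) = -2*(4 + I)/(1 + I))
D(T) = -15 - 3*T (D(T) = (5 + T)*(-3) = -15 - 3*T)
-5*(36 + D(u(1))) = -5*(36 + (-15 - 6*(-4 - 1*1)/(1 + 1))) = -5*(36 + (-15 - 6*(-4 - 1)/2)) = -5*(36 + (-15 - 6*(-5)/2)) = -5*(36 + (-15 - 3*(-5))) = -5*(36 + (-15 + 15)) = -5*(36 + 0) = -5*36 = -180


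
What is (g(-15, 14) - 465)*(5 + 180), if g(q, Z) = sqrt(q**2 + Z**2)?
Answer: -86025 + 185*sqrt(421) ≈ -82229.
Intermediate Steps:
g(q, Z) = sqrt(Z**2 + q**2)
(g(-15, 14) - 465)*(5 + 180) = (sqrt(14**2 + (-15)**2) - 465)*(5 + 180) = (sqrt(196 + 225) - 465)*185 = (sqrt(421) - 465)*185 = (-465 + sqrt(421))*185 = -86025 + 185*sqrt(421)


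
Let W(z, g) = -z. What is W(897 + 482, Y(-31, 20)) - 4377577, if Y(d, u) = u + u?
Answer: -4378956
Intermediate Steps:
Y(d, u) = 2*u
W(897 + 482, Y(-31, 20)) - 4377577 = -(897 + 482) - 4377577 = -1*1379 - 4377577 = -1379 - 4377577 = -4378956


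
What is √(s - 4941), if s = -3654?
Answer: 3*I*√955 ≈ 92.709*I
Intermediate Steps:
√(s - 4941) = √(-3654 - 4941) = √(-8595) = 3*I*√955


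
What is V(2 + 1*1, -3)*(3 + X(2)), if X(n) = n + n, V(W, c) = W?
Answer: 21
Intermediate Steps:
X(n) = 2*n
V(2 + 1*1, -3)*(3 + X(2)) = (2 + 1*1)*(3 + 2*2) = (2 + 1)*(3 + 4) = 3*7 = 21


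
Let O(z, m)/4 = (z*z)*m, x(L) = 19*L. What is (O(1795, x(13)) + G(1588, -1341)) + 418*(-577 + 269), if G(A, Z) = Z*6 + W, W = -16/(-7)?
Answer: 22282567386/7 ≈ 3.1832e+9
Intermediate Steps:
W = 16/7 (W = -16*(-1/7) = 16/7 ≈ 2.2857)
G(A, Z) = 16/7 + 6*Z (G(A, Z) = Z*6 + 16/7 = 6*Z + 16/7 = 16/7 + 6*Z)
O(z, m) = 4*m*z**2 (O(z, m) = 4*((z*z)*m) = 4*(z**2*m) = 4*(m*z**2) = 4*m*z**2)
(O(1795, x(13)) + G(1588, -1341)) + 418*(-577 + 269) = (4*(19*13)*1795**2 + (16/7 + 6*(-1341))) + 418*(-577 + 269) = (4*247*3222025 + (16/7 - 8046)) + 418*(-308) = (3183360700 - 56306/7) - 128744 = 22283468594/7 - 128744 = 22282567386/7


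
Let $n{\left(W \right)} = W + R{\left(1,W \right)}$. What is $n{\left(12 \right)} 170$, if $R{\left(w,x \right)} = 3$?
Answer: $2550$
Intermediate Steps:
$n{\left(W \right)} = 3 + W$ ($n{\left(W \right)} = W + 3 = 3 + W$)
$n{\left(12 \right)} 170 = \left(3 + 12\right) 170 = 15 \cdot 170 = 2550$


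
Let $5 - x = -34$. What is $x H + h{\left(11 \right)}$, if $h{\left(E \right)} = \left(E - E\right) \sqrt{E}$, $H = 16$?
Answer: $624$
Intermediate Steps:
$x = 39$ ($x = 5 - -34 = 5 + 34 = 39$)
$h{\left(E \right)} = 0$ ($h{\left(E \right)} = 0 \sqrt{E} = 0$)
$x H + h{\left(11 \right)} = 39 \cdot 16 + 0 = 624 + 0 = 624$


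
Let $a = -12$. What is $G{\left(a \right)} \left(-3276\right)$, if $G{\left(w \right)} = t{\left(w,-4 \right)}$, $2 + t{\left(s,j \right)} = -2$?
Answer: $13104$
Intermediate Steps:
$t{\left(s,j \right)} = -4$ ($t{\left(s,j \right)} = -2 - 2 = -4$)
$G{\left(w \right)} = -4$
$G{\left(a \right)} \left(-3276\right) = \left(-4\right) \left(-3276\right) = 13104$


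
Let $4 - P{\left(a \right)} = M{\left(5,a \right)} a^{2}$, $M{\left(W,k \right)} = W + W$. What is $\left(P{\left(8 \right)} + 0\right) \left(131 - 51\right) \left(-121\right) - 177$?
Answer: $6156303$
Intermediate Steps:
$M{\left(W,k \right)} = 2 W$
$P{\left(a \right)} = 4 - 10 a^{2}$ ($P{\left(a \right)} = 4 - 2 \cdot 5 a^{2} = 4 - 10 a^{2}$)
$\left(P{\left(8 \right)} + 0\right) \left(131 - 51\right) \left(-121\right) - 177 = \left(\left(4 - 10 \cdot 8^{2}\right) + 0\right) \left(131 - 51\right) \left(-121\right) - 177 = \left(\left(4 - 640\right) + 0\right) 80 \left(-121\right) - 177 = \left(-636 + 0\right) 80 \left(-121\right) - 177 = \left(-636\right) 80 \left(-121\right) - 177 = \left(-50880\right) \left(-121\right) - 177 = 6156480 - 177 = 6156303$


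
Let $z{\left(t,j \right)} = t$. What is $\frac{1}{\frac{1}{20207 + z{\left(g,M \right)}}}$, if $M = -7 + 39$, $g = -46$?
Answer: $20161$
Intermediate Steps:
$M = 32$
$\frac{1}{\frac{1}{20207 + z{\left(g,M \right)}}} = \frac{1}{\frac{1}{20207 - 46}} = \frac{1}{\frac{1}{20161}} = 20161$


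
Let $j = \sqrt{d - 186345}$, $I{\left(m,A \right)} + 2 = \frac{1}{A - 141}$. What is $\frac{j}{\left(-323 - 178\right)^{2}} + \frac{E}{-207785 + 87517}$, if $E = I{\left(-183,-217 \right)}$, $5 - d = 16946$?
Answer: $\frac{717}{43055944} + \frac{i \sqrt{203286}}{251001} \approx 1.6653 \cdot 10^{-5} + 0.0017963 i$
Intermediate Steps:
$d = -16941$ ($d = 5 - 16946 = -16941$)
$I{\left(m,A \right)} = -2 + \frac{1}{-141 + A}$ ($I{\left(m,A \right)} = -2 + \frac{1}{A - 141} = -2 + \frac{1}{-141 + A}$)
$E = - \frac{717}{358}$ ($E = \frac{283 - -434}{-141 - 217} = \frac{283 + 434}{-358} = \left(- \frac{1}{358}\right) 717 = - \frac{717}{358} \approx -2.0028$)
$j = i \sqrt{203286}$ ($j = \sqrt{-16941 - 186345} = \sqrt{-203286} = i \sqrt{203286} \approx 450.87 i$)
$\frac{j}{\left(-323 - 178\right)^{2}} + \frac{E}{-207785 + 87517} = \frac{i \sqrt{203286}}{\left(-323 - 178\right)^{2}} - \frac{717}{358 \left(-207785 + 87517\right)} = \frac{i \sqrt{203286}}{\left(-501\right)^{2}} - \frac{717}{358 \left(-120268\right)} = \frac{i \sqrt{203286}}{251001} - - \frac{717}{43055944} = i \sqrt{203286} \cdot \frac{1}{251001} + \frac{717}{43055944} = \frac{i \sqrt{203286}}{251001} + \frac{717}{43055944} = \frac{717}{43055944} + \frac{i \sqrt{203286}}{251001}$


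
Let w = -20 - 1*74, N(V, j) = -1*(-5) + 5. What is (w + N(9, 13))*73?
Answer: -6132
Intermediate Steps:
N(V, j) = 10 (N(V, j) = 5 + 5 = 10)
w = -94 (w = -20 - 74 = -94)
(w + N(9, 13))*73 = (-94 + 10)*73 = -84*73 = -6132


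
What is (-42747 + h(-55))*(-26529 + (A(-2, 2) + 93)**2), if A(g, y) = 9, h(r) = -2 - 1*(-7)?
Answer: 689214750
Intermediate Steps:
h(r) = 5 (h(r) = -2 + 7 = 5)
(-42747 + h(-55))*(-26529 + (A(-2, 2) + 93)**2) = (-42747 + 5)*(-26529 + (9 + 93)**2) = -42742*(-26529 + 102**2) = -42742*(-26529 + 10404) = -42742*(-16125) = 689214750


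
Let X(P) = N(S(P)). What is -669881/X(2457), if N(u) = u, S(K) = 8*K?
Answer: -669881/19656 ≈ -34.080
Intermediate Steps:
X(P) = 8*P
-669881/X(2457) = -669881/(8*2457) = -669881/19656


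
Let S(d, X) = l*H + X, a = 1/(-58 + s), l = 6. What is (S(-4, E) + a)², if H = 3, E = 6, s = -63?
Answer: 8427409/14641 ≈ 575.60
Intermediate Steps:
a = -1/121 (a = 1/(-58 - 63) = 1/(-121) = -1/121 ≈ -0.0082645)
S(d, X) = 18 + X (S(d, X) = 6*3 + X = 18 + X)
(S(-4, E) + a)² = ((18 + 6) - 1/121)² = (24 - 1/121)² = (2903/121)² = 8427409/14641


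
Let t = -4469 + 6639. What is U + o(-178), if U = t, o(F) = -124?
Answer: 2046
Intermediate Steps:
t = 2170
U = 2170
U + o(-178) = 2170 - 124 = 2046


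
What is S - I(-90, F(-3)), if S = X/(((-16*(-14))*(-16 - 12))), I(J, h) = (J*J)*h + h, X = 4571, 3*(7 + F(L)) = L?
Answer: 58067315/896 ≈ 64807.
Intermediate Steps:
F(L) = -7 + L/3
I(J, h) = h + h*J² (I(J, h) = J²*h + h = h*J² + h = h + h*J²)
S = -653/896 (S = 4571/(((-16*(-14))*(-16 - 12))) = 4571/((224*(-28))) = 4571/(-6272) = 4571*(-1/6272) = -653/896 ≈ -0.72880)
S - I(-90, F(-3)) = -653/896 - (-7 + (⅓)*(-3))*(1 + (-90)²) = -653/896 - (-7 - 1)*(1 + 8100) = -653/896 - (-8)*8101 = -653/896 - 1*(-64808) = -653/896 + 64808 = 58067315/896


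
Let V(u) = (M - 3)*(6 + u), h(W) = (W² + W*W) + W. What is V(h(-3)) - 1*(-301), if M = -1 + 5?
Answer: 322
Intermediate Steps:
M = 4
h(W) = W + 2*W² (h(W) = (W² + W²) + W = 2*W² + W = W + 2*W²)
V(u) = 6 + u (V(u) = (4 - 3)*(6 + u) = 1*(6 + u) = 6 + u)
V(h(-3)) - 1*(-301) = (6 - 3*(1 + 2*(-3))) - 1*(-301) = (6 - 3*(1 - 6)) + 301 = (6 - 3*(-5)) + 301 = (6 + 15) + 301 = 21 + 301 = 322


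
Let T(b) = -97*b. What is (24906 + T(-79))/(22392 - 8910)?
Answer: 32569/13482 ≈ 2.4157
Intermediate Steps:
(24906 + T(-79))/(22392 - 8910) = (24906 - 97*(-79))/(22392 - 8910) = (24906 + 7663)/13482 = 32569*(1/13482) = 32569/13482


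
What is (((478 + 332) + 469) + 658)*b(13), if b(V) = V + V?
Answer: 50362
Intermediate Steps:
b(V) = 2*V
(((478 + 332) + 469) + 658)*b(13) = (((478 + 332) + 469) + 658)*(2*13) = ((810 + 469) + 658)*26 = (1279 + 658)*26 = 1937*26 = 50362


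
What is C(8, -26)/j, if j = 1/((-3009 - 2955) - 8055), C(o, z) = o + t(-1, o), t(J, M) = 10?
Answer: -252342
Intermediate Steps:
C(o, z) = 10 + o (C(o, z) = o + 10 = 10 + o)
j = -1/14019 (j = 1/(-5964 - 8055) = 1/(-14019) = -1/14019 ≈ -7.1332e-5)
C(8, -26)/j = (10 + 8)/(-1/14019) = 18*(-14019) = -252342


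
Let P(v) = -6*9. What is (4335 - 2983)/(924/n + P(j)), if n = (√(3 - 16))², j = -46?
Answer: -8788/813 ≈ -10.809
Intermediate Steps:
P(v) = -54
n = -13 (n = (√(-13))² = (I*√13)² = -13)
(4335 - 2983)/(924/n + P(j)) = (4335 - 2983)/(924/(-13) - 54) = 1352/(924*(-1/13) - 54) = 1352/(-924/13 - 54) = 1352/(-1626/13) = 1352*(-13/1626) = -8788/813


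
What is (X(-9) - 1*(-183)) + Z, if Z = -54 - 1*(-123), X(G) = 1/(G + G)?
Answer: 4535/18 ≈ 251.94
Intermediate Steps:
X(G) = 1/(2*G)
Z = 69 (Z = -54 + 123 = 69)
(X(-9) - 1*(-183)) + Z = ((½)/(-9) - 1*(-183)) + 69 = ((½)*(-⅑) + 183) + 69 = (-1/18 + 183) + 69 = 3293/18 + 69 = 4535/18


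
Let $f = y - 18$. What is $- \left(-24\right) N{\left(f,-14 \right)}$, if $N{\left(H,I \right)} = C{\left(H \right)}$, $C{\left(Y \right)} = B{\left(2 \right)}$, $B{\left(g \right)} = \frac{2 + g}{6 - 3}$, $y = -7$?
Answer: $32$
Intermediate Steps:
$B{\left(g \right)} = \frac{2}{3} + \frac{g}{3}$ ($B{\left(g \right)} = \frac{2 + g}{3} = \left(2 + g\right) \frac{1}{3} = \frac{2}{3} + \frac{g}{3}$)
$f = -25$ ($f = -7 - 18 = -25$)
$C{\left(Y \right)} = \frac{4}{3}$ ($C{\left(Y \right)} = \frac{2}{3} + \frac{1}{3} \cdot 2 = \frac{2}{3} + \frac{2}{3} = \frac{4}{3}$)
$N{\left(H,I \right)} = \frac{4}{3}$
$- \left(-24\right) N{\left(f,-14 \right)} = - \frac{\left(-24\right) 4}{3} = \left(-1\right) \left(-32\right) = 32$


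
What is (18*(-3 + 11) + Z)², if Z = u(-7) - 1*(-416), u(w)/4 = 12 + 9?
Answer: 414736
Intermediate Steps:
u(w) = 84 (u(w) = 4*(12 + 9) = 4*21 = 84)
Z = 500 (Z = 84 - 1*(-416) = 84 + 416 = 500)
(18*(-3 + 11) + Z)² = (18*(-3 + 11) + 500)² = (18*8 + 500)² = (144 + 500)² = 644² = 414736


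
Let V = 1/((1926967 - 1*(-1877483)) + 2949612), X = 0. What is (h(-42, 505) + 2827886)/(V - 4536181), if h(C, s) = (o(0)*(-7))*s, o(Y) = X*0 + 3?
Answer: -19028090545422/30637647717221 ≈ -0.62107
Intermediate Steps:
o(Y) = 3 (o(Y) = 0*0 + 3 = 0 + 3 = 3)
h(C, s) = -21*s (h(C, s) = (3*(-7))*s = -21*s)
V = 1/6754062 (V = 1/((1926967 + 1877483) + 2949612) = 1/(3804450 + 2949612) = 1/6754062 ≈ 1.4806e-7)
(h(-42, 505) + 2827886)/(V - 4536181) = (-21*505 + 2827886)/(1/6754062 - 4536181) = (-10605 + 2827886)/(-30637647717221/6754062) = 2817281*(-6754062/30637647717221) = -19028090545422/30637647717221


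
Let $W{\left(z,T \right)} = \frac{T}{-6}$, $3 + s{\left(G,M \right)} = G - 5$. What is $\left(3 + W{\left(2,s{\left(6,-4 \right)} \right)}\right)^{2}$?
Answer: $\frac{100}{9} \approx 11.111$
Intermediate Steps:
$s{\left(G,M \right)} = -8 + G$ ($s{\left(G,M \right)} = -3 + \left(G - 5\right) = -3 + \left(-5 + G\right) = -8 + G$)
$W{\left(z,T \right)} = - \frac{T}{6}$ ($W{\left(z,T \right)} = T \left(- \frac{1}{6}\right) = - \frac{T}{6}$)
$\left(3 + W{\left(2,s{\left(6,-4 \right)} \right)}\right)^{2} = \left(3 - \frac{-8 + 6}{6}\right)^{2} = \left(3 - - \frac{1}{3}\right)^{2} = \left(3 + \frac{1}{3}\right)^{2} = \left(\frac{10}{3}\right)^{2} = \frac{100}{9}$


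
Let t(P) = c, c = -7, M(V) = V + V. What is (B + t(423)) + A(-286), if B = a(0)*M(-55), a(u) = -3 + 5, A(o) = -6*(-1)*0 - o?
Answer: 59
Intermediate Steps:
A(o) = -o (A(o) = 6*0 - o = 0 - o = -o)
M(V) = 2*V
a(u) = 2
t(P) = -7
B = -220 (B = 2*(2*(-55)) = 2*(-110) = -220)
(B + t(423)) + A(-286) = (-220 - 7) - 1*(-286) = -227 + 286 = 59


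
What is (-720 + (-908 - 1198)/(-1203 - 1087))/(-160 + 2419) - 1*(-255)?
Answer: 73194242/287395 ≈ 254.68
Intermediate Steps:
(-720 + (-908 - 1198)/(-1203 - 1087))/(-160 + 2419) - 1*(-255) = (-720 - 2106/(-2290))/2259 + 255 = (-720 - 2106*(-1/2290))*(1/2259) + 255 = (-720 + 1053/1145)*(1/2259) + 255 = -823347/1145*1/2259 + 255 = -91483/287395 + 255 = 73194242/287395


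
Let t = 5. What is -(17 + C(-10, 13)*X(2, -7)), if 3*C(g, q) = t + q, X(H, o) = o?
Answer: 25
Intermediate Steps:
C(g, q) = 5/3 + q/3 (C(g, q) = (5 + q)/3 = 5/3 + q/3)
-(17 + C(-10, 13)*X(2, -7)) = -(17 + (5/3 + (⅓)*13)*(-7)) = -(17 + (5/3 + 13/3)*(-7)) = -(17 + 6*(-7)) = -(17 - 42) = -1*(-25) = 25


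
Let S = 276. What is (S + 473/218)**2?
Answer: 3677330881/47524 ≈ 77378.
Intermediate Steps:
(S + 473/218)**2 = (276 + 473/218)**2 = (60641/218)**2 = 3677330881/47524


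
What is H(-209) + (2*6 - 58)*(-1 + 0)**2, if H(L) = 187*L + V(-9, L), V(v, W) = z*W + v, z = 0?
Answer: -39138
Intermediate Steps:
V(v, W) = v (V(v, W) = 0*W + v = 0 + v = v)
H(L) = -9 + 187*L (H(L) = 187*L - 9 = -9 + 187*L)
H(-209) + (2*6 - 58)*(-1 + 0)**2 = (-9 + 187*(-209)) + (2*6 - 58)*(-1 + 0)**2 = (-9 - 39083) + (12 - 58)*(-1)**2 = -39092 - 46*1 = -39092 - 46 = -39138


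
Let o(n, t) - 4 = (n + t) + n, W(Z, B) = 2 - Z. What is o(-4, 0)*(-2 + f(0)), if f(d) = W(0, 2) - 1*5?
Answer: 20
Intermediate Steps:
o(n, t) = 4 + t + 2*n (o(n, t) = 4 + ((n + t) + n) = 4 + (t + 2*n) = 4 + t + 2*n)
f(d) = -3 (f(d) = (2 - 1*0) - 1*5 = (2 + 0) - 5 = 2 - 5 = -3)
o(-4, 0)*(-2 + f(0)) = (4 + 0 + 2*(-4))*(-2 - 3) = (4 + 0 - 8)*(-5) = -4*(-5) = 20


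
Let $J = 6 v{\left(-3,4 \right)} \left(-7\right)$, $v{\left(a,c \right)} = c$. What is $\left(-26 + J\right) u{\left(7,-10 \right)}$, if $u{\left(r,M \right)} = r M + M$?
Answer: $15520$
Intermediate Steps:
$u{\left(r,M \right)} = M + M r$ ($u{\left(r,M \right)} = M r + M = M + M r$)
$J = -168$ ($J = 6 \cdot 4 \left(-7\right) = 24 \left(-7\right) = -168$)
$\left(-26 + J\right) u{\left(7,-10 \right)} = \left(-26 - 168\right) \left(- 10 \left(1 + 7\right)\right) = - 194 \left(\left(-10\right) 8\right) = \left(-194\right) \left(-80\right) = 15520$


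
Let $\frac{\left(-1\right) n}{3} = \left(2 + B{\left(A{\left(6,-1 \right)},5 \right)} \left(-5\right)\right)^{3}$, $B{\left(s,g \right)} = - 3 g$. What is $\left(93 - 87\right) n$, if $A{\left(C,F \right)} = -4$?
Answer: $-8217594$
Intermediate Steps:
$n = -1369599$ ($n = - 3 \left(2 + \left(-3\right) 5 \left(-5\right)\right)^{3} = - 3 \left(2 - -75\right)^{3} = - 3 \left(2 + 75\right)^{3} = - 3 \cdot 77^{3} = \left(-3\right) 456533 = -1369599$)
$\left(93 - 87\right) n = \left(93 - 87\right) \left(-1369599\right) = 6 \left(-1369599\right) = -8217594$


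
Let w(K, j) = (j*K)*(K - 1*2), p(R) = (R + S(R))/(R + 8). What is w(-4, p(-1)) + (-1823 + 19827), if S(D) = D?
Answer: 125980/7 ≈ 17997.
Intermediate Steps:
p(R) = 2*R/(8 + R) (p(R) = (R + R)/(R + 8) = (2*R)/(8 + R) = 2*R/(8 + R))
w(K, j) = K*j*(-2 + K) (w(K, j) = (K*j)*(K - 2) = (K*j)*(-2 + K) = K*j*(-2 + K))
w(-4, p(-1)) + (-1823 + 19827) = -4*2*(-1)/(8 - 1)*(-2 - 4) + (-1823 + 19827) = -4*2*(-1)/7*(-6) + 18004 = -4*2*(-1)*(⅐)*(-6) + 18004 = -4*(-2/7)*(-6) + 18004 = -48/7 + 18004 = 125980/7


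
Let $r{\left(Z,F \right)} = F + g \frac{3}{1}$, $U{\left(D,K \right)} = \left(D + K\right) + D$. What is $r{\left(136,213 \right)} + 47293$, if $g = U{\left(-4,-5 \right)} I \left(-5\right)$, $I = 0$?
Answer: $47506$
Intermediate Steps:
$U{\left(D,K \right)} = K + 2 D$
$g = 0$ ($g = \left(-5 + 2 \left(-4\right)\right) 0 \left(-5\right) = \left(-5 - 8\right) 0 \left(-5\right) = \left(-13\right) 0 \left(-5\right) = 0 \left(-5\right) = 0$)
$r{\left(Z,F \right)} = F$ ($r{\left(Z,F \right)} = F + 0 \cdot \frac{3}{1} = F + 0 \cdot 3 \cdot 1 = F + 0 \cdot 3 = F + 0 = F$)
$r{\left(136,213 \right)} + 47293 = 213 + 47293 = 47506$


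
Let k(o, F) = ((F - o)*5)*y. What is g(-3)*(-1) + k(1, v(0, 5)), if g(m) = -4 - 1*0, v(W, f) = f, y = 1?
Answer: 24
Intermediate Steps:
k(o, F) = -5*o + 5*F (k(o, F) = ((F - o)*5)*1 = (-5*o + 5*F)*1 = -5*o + 5*F)
g(m) = -4 (g(m) = -4 + 0 = -4)
g(-3)*(-1) + k(1, v(0, 5)) = -4*(-1) + (-5*1 + 5*5) = 4 + (-5 + 25) = 4 + 20 = 24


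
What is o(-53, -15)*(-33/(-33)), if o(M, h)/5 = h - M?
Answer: 190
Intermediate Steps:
o(M, h) = -5*M + 5*h (o(M, h) = 5*(h - M) = -5*M + 5*h)
o(-53, -15)*(-33/(-33)) = (-5*(-53) + 5*(-15))*(-33/(-33)) = (265 - 75)*(-33*(-1/33)) = 190*1 = 190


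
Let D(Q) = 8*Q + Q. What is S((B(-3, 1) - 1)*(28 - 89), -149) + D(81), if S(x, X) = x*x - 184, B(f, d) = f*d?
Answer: 60081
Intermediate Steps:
D(Q) = 9*Q
B(f, d) = d*f
S(x, X) = -184 + x² (S(x, X) = x² - 184 = -184 + x²)
S((B(-3, 1) - 1)*(28 - 89), -149) + D(81) = (-184 + ((1*(-3) - 1)*(28 - 89))²) + 9*81 = (-184 + ((-3 - 1)*(-61))²) + 729 = (-184 + (-4*(-61))²) + 729 = (-184 + 244²) + 729 = (-184 + 59536) + 729 = 59352 + 729 = 60081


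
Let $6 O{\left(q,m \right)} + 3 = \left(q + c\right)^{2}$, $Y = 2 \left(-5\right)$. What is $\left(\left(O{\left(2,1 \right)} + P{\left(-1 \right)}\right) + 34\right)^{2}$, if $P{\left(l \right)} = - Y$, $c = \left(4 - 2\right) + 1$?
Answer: $\frac{20449}{9} \approx 2272.1$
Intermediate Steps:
$Y = -10$
$c = 3$ ($c = 2 + 1 = 3$)
$O{\left(q,m \right)} = - \frac{1}{2} + \frac{\left(3 + q\right)^{2}}{6}$ ($O{\left(q,m \right)} = - \frac{1}{2} + \frac{\left(q + 3\right)^{2}}{6} = - \frac{1}{2} + \frac{\left(3 + q\right)^{2}}{6}$)
$P{\left(l \right)} = 10$ ($P{\left(l \right)} = \left(-1\right) \left(-10\right) = 10$)
$\left(\left(O{\left(2,1 \right)} + P{\left(-1 \right)}\right) + 34\right)^{2} = \left(\left(\left(- \frac{1}{2} + \frac{\left(3 + 2\right)^{2}}{6}\right) + 10\right) + 34\right)^{2} = \left(\left(\left(- \frac{1}{2} + \frac{5^{2}}{6}\right) + 10\right) + 34\right)^{2} = \left(\left(\left(- \frac{1}{2} + \frac{1}{6} \cdot 25\right) + 10\right) + 34\right)^{2} = \left(\left(\left(- \frac{1}{2} + \frac{25}{6}\right) + 10\right) + 34\right)^{2} = \left(\left(\frac{11}{3} + 10\right) + 34\right)^{2} = \left(\frac{41}{3} + 34\right)^{2} = \left(\frac{143}{3}\right)^{2} = \frac{20449}{9}$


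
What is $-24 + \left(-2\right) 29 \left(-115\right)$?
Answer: $6646$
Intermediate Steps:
$-24 + \left(-2\right) 29 \left(-115\right) = -24 - -6670 = -24 + 6670 = 6646$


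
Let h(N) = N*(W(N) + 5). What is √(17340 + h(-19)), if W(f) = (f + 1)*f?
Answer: √10747 ≈ 103.67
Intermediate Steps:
W(f) = f*(1 + f) (W(f) = (1 + f)*f = f*(1 + f))
h(N) = N*(5 + N*(1 + N)) (h(N) = N*(N*(1 + N) + 5) = N*(5 + N*(1 + N)))
√(17340 + h(-19)) = √(17340 - 19*(5 - 19*(1 - 19))) = √(17340 - 19*(5 - 19*(-18))) = √(17340 - 19*(5 + 342)) = √(17340 - 19*347) = √(17340 - 6593) = √10747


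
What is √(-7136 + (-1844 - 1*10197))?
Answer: I*√19177 ≈ 138.48*I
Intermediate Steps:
√(-7136 + (-1844 - 1*10197)) = √(-7136 + (-1844 - 10197)) = √(-7136 - 12041) = √(-19177) = I*√19177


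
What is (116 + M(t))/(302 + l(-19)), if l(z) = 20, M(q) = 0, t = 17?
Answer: 58/161 ≈ 0.36025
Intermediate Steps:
(116 + M(t))/(302 + l(-19)) = (116 + 0)/(302 + 20) = 116/322 = 116*(1/322) = 58/161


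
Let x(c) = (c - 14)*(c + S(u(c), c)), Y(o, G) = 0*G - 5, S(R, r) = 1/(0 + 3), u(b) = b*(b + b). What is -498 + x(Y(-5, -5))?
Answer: -1228/3 ≈ -409.33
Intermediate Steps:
u(b) = 2*b² (u(b) = b*(2*b) = 2*b²)
S(R, r) = ⅓ (S(R, r) = 1/3 = ⅓)
Y(o, G) = -5 (Y(o, G) = 0 - 5 = -5)
x(c) = (-14 + c)*(⅓ + c) (x(c) = (c - 14)*(c + ⅓) = (-14 + c)*(⅓ + c))
-498 + x(Y(-5, -5)) = -498 + (-14/3 + (-5)² - 41/3*(-5)) = -498 + (-14/3 + 25 + 205/3) = -498 + 266/3 = -1228/3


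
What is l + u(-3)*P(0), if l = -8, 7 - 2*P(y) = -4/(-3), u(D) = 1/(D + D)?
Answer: -305/36 ≈ -8.4722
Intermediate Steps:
u(D) = 1/(2*D)
P(y) = 17/6 (P(y) = 7/2 - (-2)/(-3) = 7/2 - (-2)*(-1)/3 = 7/2 - 1/2*4/3 = 7/2 - 2/3 = 17/6)
l + u(-3)*P(0) = -8 + ((1/2)/(-3))*(17/6) = -8 + ((1/2)*(-1/3))*(17/6) = -8 - 1/6*17/6 = -8 - 17/36 = -305/36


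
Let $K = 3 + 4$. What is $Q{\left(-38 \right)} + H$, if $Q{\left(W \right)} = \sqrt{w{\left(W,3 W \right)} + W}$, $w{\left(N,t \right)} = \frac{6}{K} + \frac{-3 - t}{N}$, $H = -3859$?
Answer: $-3859 + \frac{i \sqrt{2834762}}{266} \approx -3859.0 + 6.3296 i$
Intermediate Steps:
$K = 7$
$w{\left(N,t \right)} = \frac{6}{7} + \frac{-3 - t}{N}$
$Q{\left(W \right)} = \sqrt{W + \frac{-3 - \frac{15 W}{7}}{W}}$ ($Q{\left(W \right)} = \sqrt{\frac{-3 - 3 W + \frac{6 W}{7}}{W} + W} = \sqrt{\frac{-3 - \frac{15 W}{7}}{W} + W} = \sqrt{W + \frac{-3 - \frac{15 W}{7}}{W}}$)
$Q{\left(-38 \right)} + H = \frac{\sqrt{-105 - \frac{147}{-38} + 49 \left(-38\right)}}{7} - 3859 = \frac{\sqrt{-105 - - \frac{147}{38} - 1862}}{7} - 3859 = \frac{\sqrt{-105 + \frac{147}{38} - 1862}}{7} - 3859 = \frac{\sqrt{- \frac{74599}{38}}}{7} - 3859 = \frac{\frac{1}{38} i \sqrt{2834762}}{7} - 3859 = \frac{i \sqrt{2834762}}{266} - 3859 = -3859 + \frac{i \sqrt{2834762}}{266}$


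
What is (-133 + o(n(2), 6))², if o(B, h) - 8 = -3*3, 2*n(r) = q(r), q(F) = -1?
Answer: 17956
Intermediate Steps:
n(r) = -½ (n(r) = (½)*(-1) = -½)
o(B, h) = -1 (o(B, h) = 8 - 3*3 = 8 - 9 = -1)
(-133 + o(n(2), 6))² = (-133 - 1)² = (-134)² = 17956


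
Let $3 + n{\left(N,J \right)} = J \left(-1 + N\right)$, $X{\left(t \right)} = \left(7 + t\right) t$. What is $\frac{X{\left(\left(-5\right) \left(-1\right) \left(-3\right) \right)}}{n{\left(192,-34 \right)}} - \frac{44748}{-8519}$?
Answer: $\frac{289705476}{55347943} \approx 5.2343$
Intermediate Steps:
$X{\left(t \right)} = t \left(7 + t\right)$
$n{\left(N,J \right)} = -3 + J \left(-1 + N\right)$
$\frac{X{\left(\left(-5\right) \left(-1\right) \left(-3\right) \right)}}{n{\left(192,-34 \right)}} - \frac{44748}{-8519} = \frac{\left(-5\right) \left(-1\right) \left(-3\right) \left(7 + \left(-5\right) \left(-1\right) \left(-3\right)\right)}{-3 - -34 - 6528} - \frac{44748}{-8519} = \frac{5 \left(-3\right) \left(7 + 5 \left(-3\right)\right)}{-3 + 34 - 6528} - - \frac{44748}{8519} = \frac{\left(-15\right) \left(7 - 15\right)}{-6497} + \frac{44748}{8519} = \left(-15\right) \left(-8\right) \left(- \frac{1}{6497}\right) + \frac{44748}{8519} = 120 \left(- \frac{1}{6497}\right) + \frac{44748}{8519} = - \frac{120}{6497} + \frac{44748}{8519} = \frac{289705476}{55347943}$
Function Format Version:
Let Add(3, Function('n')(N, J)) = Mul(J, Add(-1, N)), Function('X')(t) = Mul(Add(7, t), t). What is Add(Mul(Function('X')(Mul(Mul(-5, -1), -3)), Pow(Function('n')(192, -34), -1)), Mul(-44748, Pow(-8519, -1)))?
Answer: Rational(289705476, 55347943) ≈ 5.2343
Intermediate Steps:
Function('X')(t) = Mul(t, Add(7, t))
Function('n')(N, J) = Add(-3, Mul(J, Add(-1, N)))
Add(Mul(Function('X')(Mul(Mul(-5, -1), -3)), Pow(Function('n')(192, -34), -1)), Mul(-44748, Pow(-8519, -1))) = Add(Mul(Mul(Mul(Mul(-5, -1), -3), Add(7, Mul(Mul(-5, -1), -3))), Pow(Add(-3, Mul(-1, -34), Mul(-34, 192)), -1)), Mul(-44748, Pow(-8519, -1))) = Add(Mul(Mul(Mul(5, -3), Add(7, Mul(5, -3))), Pow(Add(-3, 34, -6528), -1)), Mul(-44748, Rational(-1, 8519))) = Add(Mul(Mul(-15, Add(7, -15)), Pow(-6497, -1)), Rational(44748, 8519)) = Add(Mul(Mul(-15, -8), Rational(-1, 6497)), Rational(44748, 8519)) = Add(Mul(120, Rational(-1, 6497)), Rational(44748, 8519)) = Add(Rational(-120, 6497), Rational(44748, 8519)) = Rational(289705476, 55347943)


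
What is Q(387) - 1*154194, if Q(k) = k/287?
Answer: -44253291/287 ≈ -1.5419e+5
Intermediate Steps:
Q(k) = k/287 (Q(k) = k*(1/287) = k/287)
Q(387) - 1*154194 = (1/287)*387 - 1*154194 = 387/287 - 154194 = -44253291/287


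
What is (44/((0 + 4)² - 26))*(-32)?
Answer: 704/5 ≈ 140.80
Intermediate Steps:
(44/((0 + 4)² - 26))*(-32) = (44/(4² - 26))*(-32) = (44/(16 - 26))*(-32) = (44/(-10))*(-32) = -⅒*44*(-32) = -22/5*(-32) = 704/5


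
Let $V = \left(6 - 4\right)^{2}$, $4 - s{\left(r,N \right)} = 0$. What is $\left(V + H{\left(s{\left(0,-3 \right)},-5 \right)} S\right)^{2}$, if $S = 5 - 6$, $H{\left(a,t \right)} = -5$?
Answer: $81$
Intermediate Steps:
$s{\left(r,N \right)} = 4$ ($s{\left(r,N \right)} = 4 - 0 = 4 + 0 = 4$)
$S = -1$ ($S = 5 - 6 = -1$)
$V = 4$ ($V = 2^{2} = 4$)
$\left(V + H{\left(s{\left(0,-3 \right)},-5 \right)} S\right)^{2} = \left(4 - -5\right)^{2} = \left(4 + 5\right)^{2} = 9^{2} = 81$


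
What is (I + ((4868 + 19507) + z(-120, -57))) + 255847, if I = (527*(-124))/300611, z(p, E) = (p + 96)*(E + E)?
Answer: 5003542470/17683 ≈ 2.8296e+5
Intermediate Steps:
z(p, E) = 2*E*(96 + p) (z(p, E) = (96 + p)*(2*E) = 2*E*(96 + p))
I = -3844/17683 (I = -65348*1/300611 = -3844/17683 ≈ -0.21738)
(I + ((4868 + 19507) + z(-120, -57))) + 255847 = (-3844/17683 + ((4868 + 19507) + 2*(-57)*(96 - 120))) + 255847 = (-3844/17683 + (24375 + 2*(-57)*(-24))) + 255847 = (-3844/17683 + (24375 + 2736)) + 255847 = (-3844/17683 + 27111) + 255847 = 479399969/17683 + 255847 = 5003542470/17683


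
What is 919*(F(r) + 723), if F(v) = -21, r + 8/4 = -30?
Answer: 645138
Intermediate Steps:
r = -32 (r = -2 - 30 = -32)
919*(F(r) + 723) = 919*(-21 + 723) = 919*702 = 645138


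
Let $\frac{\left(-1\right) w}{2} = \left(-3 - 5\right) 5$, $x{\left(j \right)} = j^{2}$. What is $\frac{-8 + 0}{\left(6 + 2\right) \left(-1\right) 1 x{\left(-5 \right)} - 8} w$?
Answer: $\frac{40}{13} \approx 3.0769$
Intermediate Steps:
$w = 80$ ($w = - 2 \left(-3 - 5\right) 5 = - 2 \left(\left(-8\right) 5\right) = \left(-2\right) \left(-40\right) = 80$)
$\frac{-8 + 0}{\left(6 + 2\right) \left(-1\right) 1 x{\left(-5 \right)} - 8} w = \frac{-8 + 0}{\left(6 + 2\right) \left(-1\right) 1 \left(-5\right)^{2} - 8} \cdot 80 = - \frac{8}{8 \left(-1\right) 1 \cdot 25 - 8} \cdot 80 = - \frac{8}{\left(-8\right) 1 \cdot 25 - 8} \cdot 80 = - \frac{8}{\left(-8\right) 25 - 8} \cdot 80 = - \frac{8}{-200 - 8} \cdot 80 = - \frac{8}{-208} \cdot 80 = \left(-8\right) \left(- \frac{1}{208}\right) 80 = \frac{1}{26} \cdot 80 = \frac{40}{13}$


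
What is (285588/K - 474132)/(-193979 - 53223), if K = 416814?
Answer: 16468714155/8586437869 ≈ 1.9180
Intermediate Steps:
(285588/K - 474132)/(-193979 - 53223) = (285588/416814 - 474132)/(-193979 - 53223) = (285588*(1/416814) - 474132)/(-247202) = (47598/69469 - 474132)*(-1/247202) = -32937428310/69469*(-1/247202) = 16468714155/8586437869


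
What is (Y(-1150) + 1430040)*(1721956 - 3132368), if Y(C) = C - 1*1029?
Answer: -2013872288732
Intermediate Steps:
Y(C) = -1029 + C (Y(C) = C - 1029 = -1029 + C)
(Y(-1150) + 1430040)*(1721956 - 3132368) = ((-1029 - 1150) + 1430040)*(1721956 - 3132368) = (-2179 + 1430040)*(-1410412) = 1427861*(-1410412) = -2013872288732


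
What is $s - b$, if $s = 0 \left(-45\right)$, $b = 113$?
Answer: $-113$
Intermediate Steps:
$s = 0$
$s - b = 0 - 113 = -113$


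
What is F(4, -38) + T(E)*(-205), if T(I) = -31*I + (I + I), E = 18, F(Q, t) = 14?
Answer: 107024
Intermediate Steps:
T(I) = -29*I (T(I) = -31*I + 2*I = -29*I)
F(4, -38) + T(E)*(-205) = 14 - 29*18*(-205) = 14 - 522*(-205) = 14 + 107010 = 107024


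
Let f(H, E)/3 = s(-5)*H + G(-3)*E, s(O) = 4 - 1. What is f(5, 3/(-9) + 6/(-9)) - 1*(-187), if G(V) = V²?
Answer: 205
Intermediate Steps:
s(O) = 3
f(H, E) = 9*H + 27*E (f(H, E) = 3*(3*H + (-3)²*E) = 3*(3*H + 9*E) = 9*H + 27*E)
f(5, 3/(-9) + 6/(-9)) - 1*(-187) = (9*5 + 27*(3/(-9) + 6/(-9))) - 1*(-187) = (45 + 27*(3*(-⅑) + 6*(-⅑))) + 187 = (45 + 27*(-⅓ - ⅔)) + 187 = (45 + 27*(-1)) + 187 = (45 - 27) + 187 = 18 + 187 = 205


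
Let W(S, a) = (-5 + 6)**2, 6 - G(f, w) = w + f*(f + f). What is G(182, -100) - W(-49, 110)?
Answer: -66143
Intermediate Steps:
G(f, w) = 6 - w - 2*f**2 (G(f, w) = 6 - (w + f*(f + f)) = 6 - (w + f*(2*f)) = 6 - (w + 2*f**2) = 6 + (-w - 2*f**2) = 6 - w - 2*f**2)
W(S, a) = 1 (W(S, a) = 1**2 = 1)
G(182, -100) - W(-49, 110) = (6 - 1*(-100) - 2*182**2) - 1*1 = (6 + 100 - 2*33124) - 1 = (6 + 100 - 66248) - 1 = -66142 - 1 = -66143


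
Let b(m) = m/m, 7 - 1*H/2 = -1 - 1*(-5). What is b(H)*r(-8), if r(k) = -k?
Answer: 8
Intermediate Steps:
H = 6 (H = 14 - 2*(-1 - 1*(-5)) = 14 - 2*(-1 + 5) = 14 - 2*4 = 14 - 8 = 6)
b(m) = 1
b(H)*r(-8) = 1*(-1*(-8)) = 1*8 = 8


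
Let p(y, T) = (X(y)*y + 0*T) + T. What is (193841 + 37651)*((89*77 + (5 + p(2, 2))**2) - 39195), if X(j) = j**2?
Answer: -7434828564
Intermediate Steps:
p(y, T) = T + y**3 (p(y, T) = (y**2*y + 0*T) + T = (y**3 + 0) + T = y**3 + T = T + y**3)
(193841 + 37651)*((89*77 + (5 + p(2, 2))**2) - 39195) = (193841 + 37651)*((89*77 + (5 + (2 + 2**3))**2) - 39195) = 231492*((6853 + (5 + (2 + 8))**2) - 39195) = 231492*((6853 + (5 + 10)**2) - 39195) = 231492*((6853 + 15**2) - 39195) = 231492*((6853 + 225) - 39195) = 231492*(7078 - 39195) = 231492*(-32117) = -7434828564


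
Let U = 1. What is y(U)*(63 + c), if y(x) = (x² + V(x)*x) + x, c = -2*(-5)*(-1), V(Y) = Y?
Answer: 159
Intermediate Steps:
c = -10 (c = 10*(-1) = -10)
y(x) = x + 2*x² (y(x) = (x² + x*x) + x = (x² + x²) + x = 2*x² + x = x + 2*x²)
y(U)*(63 + c) = (1*(1 + 2*1))*(63 - 10) = (1*(1 + 2))*53 = (1*3)*53 = 3*53 = 159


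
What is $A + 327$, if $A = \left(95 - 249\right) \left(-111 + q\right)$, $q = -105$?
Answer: $33591$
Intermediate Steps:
$A = 33264$ ($A = \left(95 - 249\right) \left(-111 - 105\right) = \left(-154\right) \left(-216\right) = 33264$)
$A + 327 = 33264 + 327 = 33591$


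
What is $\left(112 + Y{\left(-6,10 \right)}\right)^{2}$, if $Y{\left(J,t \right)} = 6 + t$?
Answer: $16384$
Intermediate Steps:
$\left(112 + Y{\left(-6,10 \right)}\right)^{2} = \left(112 + \left(6 + 10\right)\right)^{2} = \left(112 + 16\right)^{2} = 128^{2} = 16384$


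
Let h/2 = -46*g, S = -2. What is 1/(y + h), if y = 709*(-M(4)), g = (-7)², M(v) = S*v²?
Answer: 1/18180 ≈ 5.5005e-5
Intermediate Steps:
M(v) = -2*v²
g = 49
h = -4508 (h = 2*(-46*49) = 2*(-2254) = -4508)
y = 22688 (y = 709*(-(-2)*4²) = 709*(-(-2)*16) = 709*(-1*(-32)) = 709*32 = 22688)
1/(y + h) = 1/(22688 - 4508) = 1/18180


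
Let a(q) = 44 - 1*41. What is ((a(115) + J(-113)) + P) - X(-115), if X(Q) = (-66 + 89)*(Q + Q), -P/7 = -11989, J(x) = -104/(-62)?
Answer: 2765748/31 ≈ 89218.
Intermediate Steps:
J(x) = 52/31 (J(x) = -104*(-1/62) = 52/31)
P = 83923 (P = -7*(-11989) = 83923)
a(q) = 3 (a(q) = 44 - 41 = 3)
X(Q) = 46*Q (X(Q) = 23*(2*Q) = 46*Q)
((a(115) + J(-113)) + P) - X(-115) = ((3 + 52/31) + 83923) - 46*(-115) = (145/31 + 83923) - 1*(-5290) = 2601758/31 + 5290 = 2765748/31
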